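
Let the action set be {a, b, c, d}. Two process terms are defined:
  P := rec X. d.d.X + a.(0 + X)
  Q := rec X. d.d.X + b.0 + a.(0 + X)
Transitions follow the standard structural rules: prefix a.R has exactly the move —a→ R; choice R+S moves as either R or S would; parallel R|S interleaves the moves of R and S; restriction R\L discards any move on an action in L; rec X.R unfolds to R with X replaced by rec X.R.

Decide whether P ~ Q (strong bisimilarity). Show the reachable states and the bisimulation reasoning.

P's transition system — 3 states:
  u0 = rec X. d.d.X + a.(0 + X) | =a=> u1, =d=> u2
  u1 = 0 + (rec X. d.d.X + a.(0 + X)) | =a=> u1, =d=> u2
  u2 = d.(rec X. d.d.X + a.(0 + X)) | =d=> u0
Q's transition system — 4 states:
  v0 = rec X. d.d.X + b.0 + a.(0 + X) | =a=> v1, =b=> v2, =d=> v3
  v1 = 0 + (rec X. d.d.X + b.0 + a.(0 + X)) | =a=> v1, =b=> v2, =d=> v3
  v2 = 0 | (no moves)
  v3 = d.(rec X. d.d.X + b.0 + a.(0 + X)) | =d=> v0
Coarsest stable partition (strong bisimilarity classes):
  B0 = {u0, u1}
  B1 = {u2}
  B2 = {v0, v1}
  B3 = {v3}
  B4 = {v2}
u0 ∈ B0, v0 ∈ B2 → different blocks

not bisimilar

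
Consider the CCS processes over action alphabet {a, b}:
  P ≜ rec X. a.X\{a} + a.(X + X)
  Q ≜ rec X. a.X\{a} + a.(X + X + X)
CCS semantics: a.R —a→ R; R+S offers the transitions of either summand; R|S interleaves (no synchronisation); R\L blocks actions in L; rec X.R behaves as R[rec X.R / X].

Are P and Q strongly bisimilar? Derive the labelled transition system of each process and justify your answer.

Reachable graph of P (3 states):
  u0 = rec X. a.X\{a} + a.(X + X) → --a--▸ u1, --a--▸ u2
  u1 = (rec X. a.X\{a} + a.(X + X)) + (rec X. a.X\{a} + a.(X + X)) → --a--▸ u1, --a--▸ u2
  u2 = (rec X. a.X\{a} + a.(X + X))\{a} → ·
Reachable graph of Q (3 states):
  v0 = rec X. a.X\{a} + a.(X + X + X) → --a--▸ v1, --a--▸ v2
  v1 = (rec X. a.X\{a} + a.(X + X + X)) + (rec X. a.X\{a} + a.(X + X + X)) + (rec X. a.X\{a} + a.(X + X + X)) → --a--▸ v1, --a--▸ v2
  v2 = (rec X. a.X\{a} + a.(X + X + X))\{a} → ·
Coarsest stable partition (strong bisimilarity classes):
  B0 = {u0, u1, v0, v1}
  B1 = {u2, v2}
u0 ∈ B0, v0 ∈ B0 → same block

bisimilar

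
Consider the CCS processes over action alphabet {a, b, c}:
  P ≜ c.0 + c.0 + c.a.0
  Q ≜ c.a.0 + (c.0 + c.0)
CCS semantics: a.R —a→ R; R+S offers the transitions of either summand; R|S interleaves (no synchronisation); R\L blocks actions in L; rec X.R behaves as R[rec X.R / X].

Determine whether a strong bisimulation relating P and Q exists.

bisimilar

P's transition system — 3 states:
  s0 = c.0 + c.0 + c.a.0 | ··c··> s1, ··c··> s2
  s1 = 0 | (no moves)
  s2 = a.0 | ··a··> s1
Q's transition system — 3 states:
  t0 = c.a.0 + (c.0 + c.0) | ··c··> t1, ··c··> t2
  t1 = 0 | (no moves)
  t2 = a.0 | ··a··> t1
Bisimilarity quotient blocks:
  B0 = {s0, t0}
  B1 = {s2, t2}
  B2 = {s1, t1}
s0 ∈ B0, t0 ∈ B0 → same block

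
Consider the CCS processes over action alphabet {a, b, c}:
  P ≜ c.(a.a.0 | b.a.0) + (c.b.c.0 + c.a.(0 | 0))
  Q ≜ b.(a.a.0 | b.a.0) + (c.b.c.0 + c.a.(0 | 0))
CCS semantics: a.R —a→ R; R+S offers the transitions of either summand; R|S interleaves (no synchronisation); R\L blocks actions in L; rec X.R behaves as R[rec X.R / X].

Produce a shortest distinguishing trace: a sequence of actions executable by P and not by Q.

caa

P's transition system — 14 states:
  u0 = c.(a.a.0 | b.a.0) + (c.b.c.0 + c.a.(0 | 0)) :: —c→ u1, —c→ u2, —c→ u3
  u1 = a.(0 | 0) :: —a→ u4
  u2 = a.a.0 | b.a.0 :: —a→ u5, —b→ u6
  u3 = b.c.0 :: —b→ u7
  u4 = 0 | 0 :: (no moves)
  u5 = a.0 | b.a.0 :: —a→ u8, —b→ u9
  u6 = a.a.0 | a.0 :: —a→ u10, —a→ u9
  u7 = c.0 :: —c→ u11
  u8 = 0 | b.a.0 :: —b→ u12
  u9 = a.0 | a.0 :: —a→ u12, —a→ u13
  u10 = a.a.0 | 0 :: —a→ u13
  u11 = 0 :: (no moves)
  u12 = 0 | a.0 :: —a→ u4
  u13 = a.0 | 0 :: —a→ u4
Q's transition system — 14 states:
  v0 = b.(a.a.0 | b.a.0) + (c.b.c.0 + c.a.(0 | 0)) :: —b→ v1, —c→ v2, —c→ v3
  v1 = a.a.0 | b.a.0 :: —a→ v4, —b→ v5
  v2 = a.(0 | 0) :: —a→ v6
  v3 = b.c.0 :: —b→ v7
  v4 = a.0 | b.a.0 :: —a→ v8, —b→ v9
  v5 = a.a.0 | a.0 :: —a→ v10, —a→ v9
  v6 = 0 | 0 :: (no moves)
  v7 = c.0 :: —c→ v11
  v8 = 0 | b.a.0 :: —b→ v12
  v9 = a.0 | a.0 :: —a→ v12, —a→ v13
  v10 = a.a.0 | 0 :: —a→ v13
  v11 = 0 :: (no moves)
  v12 = 0 | a.0 :: —a→ v6
  v13 = a.0 | 0 :: —a→ v6
Trace ⟨caa⟩ through P, begin at {u0}:
  step 1 (c): {u1, u2, u3}
  step 2 (a): {u4, u5}
  step 3 (a): {u8}
  ✓ P
Trace ⟨caa⟩ through Q, begin at {v0}:
  step 1 (c): {v2, v3}
  step 2 (a): {v6}
  step 3 (a): no successor for Q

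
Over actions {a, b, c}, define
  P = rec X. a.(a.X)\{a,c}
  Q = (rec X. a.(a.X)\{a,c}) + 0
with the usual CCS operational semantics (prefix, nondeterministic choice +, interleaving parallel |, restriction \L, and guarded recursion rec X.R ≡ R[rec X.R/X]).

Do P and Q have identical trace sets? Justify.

Reachable graph of P (2 states):
  m0 = rec X. a.(a.X)\{a,c} has moves —a→ m1
  m1 = (a.(rec X. a.(a.X)\{a,c}))\{a,c} has moves (no moves)
Reachable graph of Q (2 states):
  n0 = (rec X. a.(a.X)\{a,c}) + 0 has moves —a→ n1
  n1 = (a.(rec X. a.(a.X)\{a,c}))\{a,c} has moves (no moves)
Partition-refinement fixed point:
  B0 = {m0, n0}
  B1 = {m1, n1}
m0 ∈ B0, n0 ∈ B0 → same block
Bisimilar ⇒ trace-equivalent.

YES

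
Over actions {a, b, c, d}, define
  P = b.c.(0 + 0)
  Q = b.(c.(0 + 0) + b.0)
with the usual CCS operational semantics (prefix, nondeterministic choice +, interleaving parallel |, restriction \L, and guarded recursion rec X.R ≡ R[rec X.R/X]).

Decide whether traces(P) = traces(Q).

trace-distinct — witness ⟨bb⟩

LTS(P): 3 reachable states
  s0 = b.c.(0 + 0) ⊢ ··b··> s1
  s1 = c.(0 + 0) ⊢ ··c··> s2
  s2 = 0 + 0 ⊢ stopped
LTS(Q): 4 reachable states
  t0 = b.(c.(0 + 0) + b.0) ⊢ ··b··> t1
  t1 = c.(0 + 0) + b.0 ⊢ ··b··> t2, ··c··> t3
  t2 = 0 ⊢ stopped
  t3 = 0 + 0 ⊢ stopped
Trace ⟨bb⟩ through Q, begin at {t0}:
  step 1 (b): {t1}
  step 2 (b): {t2}
  — Q admits the full trace.
Trace ⟨bb⟩ through P, begin at {s0}:
  step 1 (b): {s1}
  step 2 (b): no successor for P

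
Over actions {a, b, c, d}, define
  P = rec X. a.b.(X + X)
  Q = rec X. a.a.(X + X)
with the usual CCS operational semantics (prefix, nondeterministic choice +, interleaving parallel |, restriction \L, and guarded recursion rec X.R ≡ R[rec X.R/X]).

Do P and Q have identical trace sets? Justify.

NO — witness ⟨ab⟩

Reachable graph of P (3 states):
  m0 = rec X. a.b.(X + X) | =a=> m1
  m1 = b.((rec X. a.b.(X + X)) + (rec X. a.b.(X + X))) | =b=> m2
  m2 = (rec X. a.b.(X + X)) + (rec X. a.b.(X + X)) | =a=> m1
Reachable graph of Q (3 states):
  n0 = rec X. a.a.(X + X) | =a=> n1
  n1 = a.((rec X. a.a.(X + X)) + (rec X. a.a.(X + X))) | =a=> n2
  n2 = (rec X. a.a.(X + X)) + (rec X. a.a.(X + X)) | =a=> n1
Executing ab from P (initial set {m0}):
  step 1 (a): {m1}
  step 2 (b): {m2}
  ✓ P
Executing ab from Q (initial set {n0}):
  step 1 (a): {n1}
  step 2 (b): no successor for Q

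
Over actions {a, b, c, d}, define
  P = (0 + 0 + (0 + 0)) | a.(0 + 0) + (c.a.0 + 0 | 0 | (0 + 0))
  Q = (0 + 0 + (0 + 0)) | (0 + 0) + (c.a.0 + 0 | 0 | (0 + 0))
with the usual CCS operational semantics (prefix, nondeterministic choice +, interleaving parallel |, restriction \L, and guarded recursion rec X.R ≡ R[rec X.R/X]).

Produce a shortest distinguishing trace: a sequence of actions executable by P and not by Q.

Reachable graph of P (4 states):
  s0 = (0 + 0 + (0 + 0)) | a.(0 + 0) + (c.a.0 + 0 | 0 | (0 + 0)) ⊢ =a=> s1, =c=> s2
  s1 = (0 + 0 + (0 + 0)) | (0 + 0) ⊢ ·
  s2 = a.0 ⊢ =a=> s3
  s3 = 0 ⊢ ·
Reachable graph of Q (3 states):
  t0 = (0 + 0 + (0 + 0)) | (0 + 0) + (c.a.0 + 0 | 0 | (0 + 0)) ⊢ =c=> t1
  t1 = a.0 ⊢ =a=> t2
  t2 = 0 ⊢ ·
Trace ⟨a⟩ through P, begin at {s0}:
  step 1 (a): {s1}
  P completes σ.
Trace ⟨a⟩ through Q, begin at {t0}:
  step 1 (a): ∅  — Q cannot continue

a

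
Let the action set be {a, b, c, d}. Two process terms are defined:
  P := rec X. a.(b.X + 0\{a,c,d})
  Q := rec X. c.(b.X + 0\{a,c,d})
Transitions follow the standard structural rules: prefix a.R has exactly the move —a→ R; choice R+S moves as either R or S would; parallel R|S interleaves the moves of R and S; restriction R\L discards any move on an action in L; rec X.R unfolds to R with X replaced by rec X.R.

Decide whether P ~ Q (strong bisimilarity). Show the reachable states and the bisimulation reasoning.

Reachable graph of P (2 states):
  s0 = rec X. a.(b.X + 0\{a,c,d}) → =a=> s1
  s1 = b.(rec X. a.(b.X + 0\{a,c,d})) + 0\{a,c,d} → =b=> s0
Reachable graph of Q (2 states):
  t0 = rec X. c.(b.X + 0\{a,c,d}) → =c=> t1
  t1 = b.(rec X. c.(b.X + 0\{a,c,d})) + 0\{a,c,d} → =b=> t0
Bisimilarity quotient blocks:
  B0 = {s0}
  B1 = {s1}
  B2 = {t0}
  B3 = {t1}
s0 ∈ B0, t0 ∈ B2 → different blocks

P ≁ Q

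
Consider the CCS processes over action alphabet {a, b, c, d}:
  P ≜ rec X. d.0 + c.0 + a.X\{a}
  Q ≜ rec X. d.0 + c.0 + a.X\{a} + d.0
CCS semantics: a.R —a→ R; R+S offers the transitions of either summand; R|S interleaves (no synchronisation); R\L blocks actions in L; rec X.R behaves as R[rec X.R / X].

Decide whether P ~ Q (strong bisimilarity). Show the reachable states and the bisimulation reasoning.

LTS(P): 4 reachable states
  p0 = rec X. d.0 + c.0 + a.X\{a} ⊢ =a=> p1, =c=> p2, =d=> p2
  p1 = (rec X. d.0 + c.0 + a.X\{a})\{a} ⊢ =c=> p3, =d=> p3
  p2 = 0 ⊢ (no moves)
  p3 = 0\{a} ⊢ (no moves)
LTS(Q): 4 reachable states
  q0 = rec X. d.0 + c.0 + a.X\{a} + d.0 ⊢ =a=> q1, =c=> q2, =d=> q2
  q1 = (rec X. d.0 + c.0 + a.X\{a} + d.0)\{a} ⊢ =c=> q3, =d=> q3
  q2 = 0 ⊢ (no moves)
  q3 = 0\{a} ⊢ (no moves)
Coarsest stable partition (strong bisimilarity classes):
  B0 = {p0, q0}
  B1 = {p1, q1}
  B2 = {p2, p3, q2, q3}
p0 ∈ B0, q0 ∈ B0 → same block

bisimilar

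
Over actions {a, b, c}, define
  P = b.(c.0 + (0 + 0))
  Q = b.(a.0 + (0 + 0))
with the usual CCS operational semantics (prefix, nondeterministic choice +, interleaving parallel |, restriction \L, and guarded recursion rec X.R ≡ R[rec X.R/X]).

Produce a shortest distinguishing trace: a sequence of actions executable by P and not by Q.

bc

LTS(P): 3 reachable states
  m0 = b.(c.0 + (0 + 0)) → -b-> m1
  m1 = c.0 + (0 + 0) → -c-> m2
  m2 = 0 → ∅
LTS(Q): 3 reachable states
  n0 = b.(a.0 + (0 + 0)) → -b-> n1
  n1 = a.0 + (0 + 0) → -a-> n2
  n2 = 0 → ∅
Trace ⟨bc⟩ through P, begin at {m0}:
  step 1 (b): {m1}
  step 2 (c): {m2}
  ✓ P
Trace ⟨bc⟩ through Q, begin at {n0}:
  step 1 (b): {n1}
  step 2 (c): ∅  — Q cannot continue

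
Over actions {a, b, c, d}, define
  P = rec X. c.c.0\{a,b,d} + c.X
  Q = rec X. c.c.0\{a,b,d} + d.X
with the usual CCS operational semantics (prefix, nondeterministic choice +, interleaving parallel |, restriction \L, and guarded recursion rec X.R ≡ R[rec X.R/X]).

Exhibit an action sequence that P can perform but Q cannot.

ccc

Reachable graph of P (3 states):
  u0 = rec X. c.c.0\{a,b,d} + c.X :: —c→ u0, —c→ u1
  u1 = c.0\{a,b,d} :: —c→ u2
  u2 = 0\{a,b,d} :: stopped
Reachable graph of Q (3 states):
  v0 = rec X. c.c.0\{a,b,d} + d.X :: —c→ v1, —d→ v0
  v1 = c.0\{a,b,d} :: —c→ v2
  v2 = 0\{a,b,d} :: stopped
Executing ccc from P (initial set {u0}):
  [1] c ⇒ {u0, u1}
  [2] c ⇒ {u0, u1, u2}
  [3] c ⇒ {u0, u1, u2}
  ✓ P
Executing ccc from Q (initial set {v0}):
  [1] c ⇒ {v1}
  [2] c ⇒ {v2}
  [3] c ⇒ ∅  — Q cannot continue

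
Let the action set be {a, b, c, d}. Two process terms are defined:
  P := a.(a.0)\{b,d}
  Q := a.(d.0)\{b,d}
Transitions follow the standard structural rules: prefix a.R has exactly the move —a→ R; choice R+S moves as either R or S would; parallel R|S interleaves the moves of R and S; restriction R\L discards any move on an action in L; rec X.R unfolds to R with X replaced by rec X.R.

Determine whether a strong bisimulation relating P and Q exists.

NO

P's transition system — 3 states:
  p0 = a.(a.0)\{b,d} → --a--▸ p1
  p1 = (a.0)\{b,d} → --a--▸ p2
  p2 = 0\{b,d} → ∅
Q's transition system — 2 states:
  q0 = a.(d.0)\{b,d} → --a--▸ q1
  q1 = (d.0)\{b,d} → ∅
Coarsest stable partition (strong bisimilarity classes):
  B0 = {p0}
  B1 = {p1, q0}
  B2 = {p2, q1}
p0 ∈ B0, q0 ∈ B1 → different blocks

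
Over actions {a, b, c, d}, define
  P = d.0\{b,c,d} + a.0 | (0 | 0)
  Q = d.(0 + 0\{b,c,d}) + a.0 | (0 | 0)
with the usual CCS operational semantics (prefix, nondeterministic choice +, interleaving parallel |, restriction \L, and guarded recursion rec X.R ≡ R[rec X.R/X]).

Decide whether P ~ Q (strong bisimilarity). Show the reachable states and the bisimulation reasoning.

P's transition system — 3 states:
  u0 = d.0\{b,c,d} + a.0 | (0 | 0) | --a--▸ u1, --d--▸ u2
  u1 = 0 | (0 | 0) | stopped
  u2 = 0\{b,c,d} | stopped
Q's transition system — 3 states:
  v0 = d.(0 + 0\{b,c,d}) + a.0 | (0 | 0) | --a--▸ v1, --d--▸ v2
  v1 = 0 | (0 | 0) | stopped
  v2 = 0 + 0\{b,c,d} | stopped
Bisimilarity quotient blocks:
  B0 = {u0, v0}
  B1 = {u1, u2, v1, v2}
u0 ∈ B0, v0 ∈ B0 → same block

P ~ Q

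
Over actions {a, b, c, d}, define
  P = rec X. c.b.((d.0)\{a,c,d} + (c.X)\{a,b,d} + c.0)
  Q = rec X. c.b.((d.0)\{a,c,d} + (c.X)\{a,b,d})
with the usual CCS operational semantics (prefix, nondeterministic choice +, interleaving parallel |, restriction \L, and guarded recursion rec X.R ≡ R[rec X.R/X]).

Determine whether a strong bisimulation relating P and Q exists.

P's transition system — 6 states:
  m0 = rec X. c.b.((d.0)\{a,c,d} + (c.X)\{a,b,d} + c.0) ⊢ —c→ m1
  m1 = b.((d.0)\{a,c,d} + (c.(rec X. c.b.((d.0)\{a,c,d} + (c.X)\{a,b,d} + c.0)))\{a,b,d} + c.0) ⊢ —b→ m2
  m2 = (d.0)\{a,c,d} + (c.(rec X. c.b.((d.0)\{a,c,d} + (c.X)\{a,b,d} + c.0)))\{a,b,d} + c.0 ⊢ —c→ m3, —c→ m4
  m3 = (rec X. c.b.((d.0)\{a,c,d} + (c.X)\{a,b,d} + c.0))\{a,b,d} ⊢ —c→ m5
  m4 = 0 ⊢ ∅
  m5 = (b.((d.0)\{a,c,d} + (c.(rec X. c.b.((d.0)\{a,c,d} + (c.X)\{a,b,d} + c.0)))\{a,b,d} + c.0))\{a,b,d} ⊢ ∅
Q's transition system — 5 states:
  n0 = rec X. c.b.((d.0)\{a,c,d} + (c.X)\{a,b,d}) ⊢ —c→ n1
  n1 = b.((d.0)\{a,c,d} + (c.(rec X. c.b.((d.0)\{a,c,d} + (c.X)\{a,b,d})))\{a,b,d}) ⊢ —b→ n2
  n2 = (d.0)\{a,c,d} + (c.(rec X. c.b.((d.0)\{a,c,d} + (c.X)\{a,b,d})))\{a,b,d} ⊢ —c→ n3
  n3 = (rec X. c.b.((d.0)\{a,c,d} + (c.X)\{a,b,d}))\{a,b,d} ⊢ —c→ n4
  n4 = (b.((d.0)\{a,c,d} + (c.(rec X. c.b.((d.0)\{a,c,d} + (c.X)\{a,b,d})))\{a,b,d}))\{a,b,d} ⊢ ∅
Bisimilarity quotient blocks:
  B0 = {m0}
  B1 = {m1}
  B2 = {m2}
  B3 = {m3, n3}
  B4 = {m4, m5, n4}
  B5 = {n0}
  B6 = {n1}
  B7 = {n2}
m0 ∈ B0, n0 ∈ B5 → different blocks

not bisimilar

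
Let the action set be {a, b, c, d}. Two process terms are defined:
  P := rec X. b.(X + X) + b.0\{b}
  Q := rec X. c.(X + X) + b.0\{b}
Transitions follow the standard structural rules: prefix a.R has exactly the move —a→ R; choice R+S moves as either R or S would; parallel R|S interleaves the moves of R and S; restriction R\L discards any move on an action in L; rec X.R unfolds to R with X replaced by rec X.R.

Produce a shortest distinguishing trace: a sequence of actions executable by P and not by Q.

Reachable graph of P (3 states):
  s0 = rec X. b.(X + X) + b.0\{b} ⊢ —b→ s1, —b→ s2
  s1 = (rec X. b.(X + X) + b.0\{b}) + (rec X. b.(X + X) + b.0\{b}) ⊢ —b→ s1, —b→ s2
  s2 = 0\{b} ⊢ deadlocked
Reachable graph of Q (3 states):
  t0 = rec X. c.(X + X) + b.0\{b} ⊢ —b→ t1, —c→ t2
  t1 = 0\{b} ⊢ deadlocked
  t2 = (rec X. c.(X + X) + b.0\{b}) + (rec X. c.(X + X) + b.0\{b}) ⊢ —b→ t1, —c→ t2
Run σ = ⟨bb⟩ on P: start {s0}
  after b @ step 1: {s1, s2}
  after b @ step 2: {s1, s2}
  ✓ P
Run σ = ⟨bb⟩ on Q: start {t0}
  after b @ step 1: {t1}
  after b @ step 2: ∅ (Q stuck)

bb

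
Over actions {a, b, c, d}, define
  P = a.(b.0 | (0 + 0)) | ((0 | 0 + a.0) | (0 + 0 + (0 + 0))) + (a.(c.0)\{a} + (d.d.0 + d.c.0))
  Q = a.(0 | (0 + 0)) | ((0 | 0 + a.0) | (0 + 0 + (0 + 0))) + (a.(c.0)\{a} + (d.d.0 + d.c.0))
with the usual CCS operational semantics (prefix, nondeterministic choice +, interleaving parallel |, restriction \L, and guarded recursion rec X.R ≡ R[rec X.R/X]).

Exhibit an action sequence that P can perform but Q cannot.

ab

LTS(P): 11 reachable states
  p0 = a.(b.0 | (0 + 0)) | ((0 | 0 + a.0) | (0 + 0 + (0 + 0))) + (a.(c.0)\{a} + (d.d.0 + d.c.0)) has moves =a=> p1, =a=> p2, =a=> p3, =d=> p4, =d=> p5
  p1 = (c.0)\{a} has moves =c=> p6
  p2 = a.(b.0 | (0 + 0)) | (0 | (0 + 0 + (0 + 0))) has moves =a=> p7
  p3 = b.0 | (0 + 0) | ((0 | 0 + a.0) | (0 + 0 + (0 + 0))) has moves =a=> p7, =b=> p8
  p4 = c.0 has moves =c=> p9
  p5 = d.0 has moves =d=> p9
  p6 = 0\{a} has moves stopped
  p7 = b.0 | (0 + 0) | (0 | (0 + 0 + (0 + 0))) has moves =b=> p10
  p8 = 0 | (0 + 0) | ((0 | 0 + a.0) | (0 + 0 + (0 + 0))) has moves =a=> p10
  p9 = 0 has moves stopped
  p10 = 0 | (0 + 0) | (0 | (0 + 0 + (0 + 0))) has moves stopped
LTS(Q): 9 reachable states
  q0 = a.(0 | (0 + 0)) | ((0 | 0 + a.0) | (0 + 0 + (0 + 0))) + (a.(c.0)\{a} + (d.d.0 + d.c.0)) has moves =a=> q1, =a=> q2, =a=> q3, =d=> q4, =d=> q5
  q1 = (c.0)\{a} has moves =c=> q6
  q2 = 0 | (0 + 0) | ((0 | 0 + a.0) | (0 + 0 + (0 + 0))) has moves =a=> q7
  q3 = a.(0 | (0 + 0)) | (0 | (0 + 0 + (0 + 0))) has moves =a=> q7
  q4 = c.0 has moves =c=> q8
  q5 = d.0 has moves =d=> q8
  q6 = 0\{a} has moves stopped
  q7 = 0 | (0 + 0) | (0 | (0 + 0 + (0 + 0))) has moves stopped
  q8 = 0 has moves stopped
Trace ⟨ab⟩ through P, begin at {p0}:
  step 1 (a): {p1, p2, p3}
  step 2 (b): {p8}
  P completes σ.
Trace ⟨ab⟩ through Q, begin at {q0}:
  step 1 (a): {q1, q2, q3}
  step 2 (b): ∅ (Q stuck)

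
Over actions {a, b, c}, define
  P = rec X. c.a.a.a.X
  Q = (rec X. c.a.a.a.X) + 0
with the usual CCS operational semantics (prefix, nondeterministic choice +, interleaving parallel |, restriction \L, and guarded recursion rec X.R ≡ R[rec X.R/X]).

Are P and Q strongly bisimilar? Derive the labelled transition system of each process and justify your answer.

Reachable graph of P (4 states):
  s0 = rec X. c.a.a.a.X → ··c··> s1
  s1 = a.a.a.(rec X. c.a.a.a.X) → ··a··> s2
  s2 = a.a.(rec X. c.a.a.a.X) → ··a··> s3
  s3 = a.(rec X. c.a.a.a.X) → ··a··> s0
Reachable graph of Q (5 states):
  t0 = (rec X. c.a.a.a.X) + 0 → ··c··> t1
  t1 = a.a.a.(rec X. c.a.a.a.X) → ··a··> t2
  t2 = a.a.(rec X. c.a.a.a.X) → ··a··> t3
  t3 = a.(rec X. c.a.a.a.X) → ··a··> t4
  t4 = rec X. c.a.a.a.X → ··c··> t1
Partition-refinement fixed point:
  B0 = {s0, t0, t4}
  B1 = {s1, t1}
  B2 = {s2, t2}
  B3 = {s3, t3}
s0 ∈ B0, t0 ∈ B0 → same block

YES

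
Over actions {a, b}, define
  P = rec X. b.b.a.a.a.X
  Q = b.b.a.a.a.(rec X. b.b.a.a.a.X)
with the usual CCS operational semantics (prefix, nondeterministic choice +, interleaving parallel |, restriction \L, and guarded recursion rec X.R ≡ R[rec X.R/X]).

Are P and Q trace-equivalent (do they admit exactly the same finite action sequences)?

LTS(P): 5 reachable states
  p0 = rec X. b.b.a.a.a.X → =b=> p1
  p1 = b.a.a.a.(rec X. b.b.a.a.a.X) → =b=> p2
  p2 = a.a.a.(rec X. b.b.a.a.a.X) → =a=> p3
  p3 = a.a.(rec X. b.b.a.a.a.X) → =a=> p4
  p4 = a.(rec X. b.b.a.a.a.X) → =a=> p0
LTS(Q): 6 reachable states
  q0 = b.b.a.a.a.(rec X. b.b.a.a.a.X) → =b=> q1
  q1 = b.a.a.a.(rec X. b.b.a.a.a.X) → =b=> q2
  q2 = a.a.a.(rec X. b.b.a.a.a.X) → =a=> q3
  q3 = a.a.(rec X. b.b.a.a.a.X) → =a=> q4
  q4 = a.(rec X. b.b.a.a.a.X) → =a=> q5
  q5 = rec X. b.b.a.a.a.X → =b=> q1
Bisimilarity quotient blocks:
  B0 = {p0, q0, q5}
  B1 = {p1, q1}
  B2 = {p2, q2}
  B3 = {p3, q3}
  B4 = {p4, q4}
p0 ∈ B0, q0 ∈ B0 → same block
Bisimilar ⇒ trace-equivalent.

traces(P) = traces(Q)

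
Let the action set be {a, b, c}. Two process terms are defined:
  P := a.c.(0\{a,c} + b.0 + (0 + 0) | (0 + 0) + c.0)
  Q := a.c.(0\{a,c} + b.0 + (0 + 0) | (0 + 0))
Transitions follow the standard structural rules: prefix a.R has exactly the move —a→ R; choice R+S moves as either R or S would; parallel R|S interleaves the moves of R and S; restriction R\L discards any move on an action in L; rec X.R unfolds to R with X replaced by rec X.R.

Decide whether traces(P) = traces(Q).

trace-distinct — witness ⟨acc⟩

LTS(P): 4 reachable states
  p0 = a.c.(0\{a,c} + b.0 + (0 + 0) | (0 + 0) + c.0) ⊢ —a→ p1
  p1 = c.(0\{a,c} + b.0 + (0 + 0) | (0 + 0) + c.0) ⊢ —c→ p2
  p2 = 0\{a,c} + b.0 + (0 + 0) | (0 + 0) + c.0 ⊢ —b→ p3, —c→ p3
  p3 = 0 ⊢ stopped
LTS(Q): 4 reachable states
  q0 = a.c.(0\{a,c} + b.0 + (0 + 0) | (0 + 0)) ⊢ —a→ q1
  q1 = c.(0\{a,c} + b.0 + (0 + 0) | (0 + 0)) ⊢ —c→ q2
  q2 = 0\{a,c} + b.0 + (0 + 0) | (0 + 0) ⊢ —b→ q3
  q3 = 0 ⊢ stopped
Executing acc from P (initial set {p0}):
  [1] a ⇒ {p1}
  [2] c ⇒ {p2}
  [3] c ⇒ {p3}
  — P admits the full trace.
Executing acc from Q (initial set {q0}):
  [1] a ⇒ {q1}
  [2] c ⇒ {q2}
  [3] c ⇒ no successor for Q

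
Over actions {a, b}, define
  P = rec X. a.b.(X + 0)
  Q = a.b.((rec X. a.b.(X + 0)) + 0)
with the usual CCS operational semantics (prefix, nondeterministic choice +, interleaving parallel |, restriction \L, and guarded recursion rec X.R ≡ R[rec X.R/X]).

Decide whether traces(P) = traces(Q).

YES

Reachable graph of P (3 states):
  p0 = rec X. a.b.(X + 0) has moves =a=> p1
  p1 = b.((rec X. a.b.(X + 0)) + 0) has moves =b=> p2
  p2 = (rec X. a.b.(X + 0)) + 0 has moves =a=> p1
Reachable graph of Q (3 states):
  q0 = a.b.((rec X. a.b.(X + 0)) + 0) has moves =a=> q1
  q1 = b.((rec X. a.b.(X + 0)) + 0) has moves =b=> q2
  q2 = (rec X. a.b.(X + 0)) + 0 has moves =a=> q1
Coarsest stable partition (strong bisimilarity classes):
  B0 = {p0, p2, q0, q2}
  B1 = {p1, q1}
p0 ∈ B0, q0 ∈ B0 → same block
Bisimilar ⇒ trace-equivalent.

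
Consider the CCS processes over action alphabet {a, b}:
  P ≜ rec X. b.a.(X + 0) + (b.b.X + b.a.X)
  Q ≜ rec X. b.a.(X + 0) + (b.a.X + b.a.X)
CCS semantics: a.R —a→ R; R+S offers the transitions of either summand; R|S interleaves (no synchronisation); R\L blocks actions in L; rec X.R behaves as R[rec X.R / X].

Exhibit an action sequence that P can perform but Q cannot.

bb

LTS(P): 5 reachable states
  s0 = rec X. b.a.(X + 0) + (b.b.X + b.a.X) has moves ··b··> s1, ··b··> s2, ··b··> s3
  s1 = a.((rec X. b.a.(X + 0) + (b.b.X + b.a.X)) + 0) has moves ··a··> s4
  s2 = a.(rec X. b.a.(X + 0) + (b.b.X + b.a.X)) has moves ··a··> s0
  s3 = b.(rec X. b.a.(X + 0) + (b.b.X + b.a.X)) has moves ··b··> s0
  s4 = (rec X. b.a.(X + 0) + (b.b.X + b.a.X)) + 0 has moves ··b··> s1, ··b··> s2, ··b··> s3
LTS(Q): 4 reachable states
  t0 = rec X. b.a.(X + 0) + (b.a.X + b.a.X) has moves ··b··> t1, ··b··> t2
  t1 = a.((rec X. b.a.(X + 0) + (b.a.X + b.a.X)) + 0) has moves ··a··> t3
  t2 = a.(rec X. b.a.(X + 0) + (b.a.X + b.a.X)) has moves ··a··> t0
  t3 = (rec X. b.a.(X + 0) + (b.a.X + b.a.X)) + 0 has moves ··b··> t1, ··b··> t2
Run σ = ⟨bb⟩ on P: start {s0}
  after b @ step 1: {s1, s2, s3}
  after b @ step 2: {s0}
  — P admits the full trace.
Run σ = ⟨bb⟩ on Q: start {t0}
  after b @ step 1: {t1, t2}
  after b @ step 2: no successor for Q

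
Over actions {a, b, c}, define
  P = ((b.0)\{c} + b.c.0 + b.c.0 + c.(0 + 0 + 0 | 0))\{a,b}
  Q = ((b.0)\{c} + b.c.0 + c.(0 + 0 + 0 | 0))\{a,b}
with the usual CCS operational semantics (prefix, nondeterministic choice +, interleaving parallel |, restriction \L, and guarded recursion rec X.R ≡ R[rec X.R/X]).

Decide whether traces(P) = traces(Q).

Reachable graph of P (2 states):
  u0 = ((b.0)\{c} + b.c.0 + b.c.0 + c.(0 + 0 + 0 | 0))\{a,b} :: --c--▸ u1
  u1 = (0 + 0 + 0 | 0)\{a,b} :: ·
Reachable graph of Q (2 states):
  v0 = ((b.0)\{c} + b.c.0 + c.(0 + 0 + 0 | 0))\{a,b} :: --c--▸ v1
  v1 = (0 + 0 + 0 | 0)\{a,b} :: ·
Partition-refinement fixed point:
  B0 = {u0, v0}
  B1 = {u1, v1}
u0 ∈ B0, v0 ∈ B0 → same block
Bisimilar ⇒ trace-equivalent.

trace-equivalent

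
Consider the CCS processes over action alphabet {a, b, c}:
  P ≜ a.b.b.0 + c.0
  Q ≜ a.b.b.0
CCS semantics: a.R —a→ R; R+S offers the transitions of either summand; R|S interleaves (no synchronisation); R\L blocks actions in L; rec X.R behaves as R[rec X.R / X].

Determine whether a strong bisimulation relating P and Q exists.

not bisimilar

LTS(P): 4 reachable states
  u0 = a.b.b.0 + c.0 | ··a··> u1, ··c··> u2
  u1 = b.b.0 | ··b··> u3
  u2 = 0 | (no moves)
  u3 = b.0 | ··b··> u2
LTS(Q): 4 reachable states
  v0 = a.b.b.0 | ··a··> v1
  v1 = b.b.0 | ··b··> v2
  v2 = b.0 | ··b··> v3
  v3 = 0 | (no moves)
Partition-refinement fixed point:
  B0 = {u0}
  B1 = {u1, v1}
  B2 = {u3, v2}
  B3 = {u2, v3}
  B4 = {v0}
u0 ∈ B0, v0 ∈ B4 → different blocks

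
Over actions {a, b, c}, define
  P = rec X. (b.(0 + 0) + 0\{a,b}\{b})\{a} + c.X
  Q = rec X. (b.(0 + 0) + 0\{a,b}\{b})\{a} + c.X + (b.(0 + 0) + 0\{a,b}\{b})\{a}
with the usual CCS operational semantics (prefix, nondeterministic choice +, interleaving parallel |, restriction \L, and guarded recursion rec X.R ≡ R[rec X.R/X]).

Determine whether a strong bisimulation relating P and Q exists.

P ~ Q

P's transition system — 2 states:
  m0 = rec X. (b.(0 + 0) + 0\{a,b}\{b})\{a} + c.X | -b-> m1, -c-> m0
  m1 = (0 + 0)\{a} | (no moves)
Q's transition system — 2 states:
  n0 = rec X. (b.(0 + 0) + 0\{a,b}\{b})\{a} + c.X + (b.(0 + 0) + 0\{a,b}\{b})\{a} | -b-> n1, -c-> n0
  n1 = (0 + 0)\{a} | (no moves)
Bisimilarity quotient blocks:
  B0 = {m0, n0}
  B1 = {m1, n1}
m0 ∈ B0, n0 ∈ B0 → same block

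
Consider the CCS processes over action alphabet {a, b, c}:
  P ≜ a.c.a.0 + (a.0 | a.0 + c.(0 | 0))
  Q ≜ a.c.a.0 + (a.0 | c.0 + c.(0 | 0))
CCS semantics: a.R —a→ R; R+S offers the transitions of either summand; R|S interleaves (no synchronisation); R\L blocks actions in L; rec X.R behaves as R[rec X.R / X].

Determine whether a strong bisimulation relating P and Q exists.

NO

Reachable graph of P (7 states):
  m0 = a.c.a.0 + (a.0 | a.0 + c.(0 | 0)) has moves -a-> m1, -a-> m2, -a-> m3, -c-> m4
  m1 = 0 | a.0 has moves -a-> m4
  m2 = a.0 | 0 has moves -a-> m4
  m3 = c.a.0 has moves -c-> m5
  m4 = 0 | 0 has moves stopped
  m5 = a.0 has moves -a-> m6
  m6 = 0 has moves stopped
Reachable graph of Q (7 states):
  n0 = a.c.a.0 + (a.0 | c.0 + c.(0 | 0)) has moves -a-> n1, -a-> n2, -c-> n3, -c-> n4
  n1 = 0 | c.0 has moves -c-> n3
  n2 = c.a.0 has moves -c-> n5
  n3 = 0 | 0 has moves stopped
  n4 = a.0 | 0 has moves -a-> n3
  n5 = a.0 has moves -a-> n6
  n6 = 0 has moves stopped
Partition-refinement fixed point:
  B0 = {m0}
  B1 = {m3, n2}
  B2 = {m1, m2, m5, n4, n5}
  B3 = {m4, m6, n3, n6}
  B4 = {n0}
  B5 = {n1}
m0 ∈ B0, n0 ∈ B4 → different blocks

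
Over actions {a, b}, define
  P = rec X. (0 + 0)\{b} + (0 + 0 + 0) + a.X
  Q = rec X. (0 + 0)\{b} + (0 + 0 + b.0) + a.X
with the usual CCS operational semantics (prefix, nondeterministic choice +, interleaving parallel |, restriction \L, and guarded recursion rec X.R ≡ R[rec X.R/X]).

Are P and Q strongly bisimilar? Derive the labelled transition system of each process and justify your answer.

NO

P's transition system — 1 states:
  u0 = rec X. (0 + 0)\{b} + (0 + 0 + 0) + a.X → -a-> u0
Q's transition system — 2 states:
  v0 = rec X. (0 + 0)\{b} + (0 + 0 + b.0) + a.X → -a-> v0, -b-> v1
  v1 = 0 → ∅
Partition-refinement fixed point:
  B0 = {u0}
  B1 = {v0}
  B2 = {v1}
u0 ∈ B0, v0 ∈ B1 → different blocks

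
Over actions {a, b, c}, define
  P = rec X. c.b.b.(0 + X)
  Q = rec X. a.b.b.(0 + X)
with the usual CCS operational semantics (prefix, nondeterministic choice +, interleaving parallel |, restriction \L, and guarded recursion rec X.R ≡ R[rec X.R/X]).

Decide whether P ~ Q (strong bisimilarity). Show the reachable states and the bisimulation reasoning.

P ≁ Q

Reachable graph of P (4 states):
  u0 = rec X. c.b.b.(0 + X) ⊢ —c→ u1
  u1 = b.b.(0 + (rec X. c.b.b.(0 + X))) ⊢ —b→ u2
  u2 = b.(0 + (rec X. c.b.b.(0 + X))) ⊢ —b→ u3
  u3 = 0 + (rec X. c.b.b.(0 + X)) ⊢ —c→ u1
Reachable graph of Q (4 states):
  v0 = rec X. a.b.b.(0 + X) ⊢ —a→ v1
  v1 = b.b.(0 + (rec X. a.b.b.(0 + X))) ⊢ —b→ v2
  v2 = b.(0 + (rec X. a.b.b.(0 + X))) ⊢ —b→ v3
  v3 = 0 + (rec X. a.b.b.(0 + X)) ⊢ —a→ v1
Bisimilarity quotient blocks:
  B0 = {u0, u3}
  B1 = {u1}
  B2 = {u2}
  B3 = {v0, v3}
  B4 = {v1}
  B5 = {v2}
u0 ∈ B0, v0 ∈ B3 → different blocks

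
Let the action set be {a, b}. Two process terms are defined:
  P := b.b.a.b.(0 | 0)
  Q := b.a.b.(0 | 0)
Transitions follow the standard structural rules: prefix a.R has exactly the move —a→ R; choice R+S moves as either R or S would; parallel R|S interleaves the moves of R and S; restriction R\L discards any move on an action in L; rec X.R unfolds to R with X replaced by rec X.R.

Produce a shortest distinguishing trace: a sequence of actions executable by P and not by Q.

bb

P's transition system — 5 states:
  p0 = b.b.a.b.(0 | 0) ⊢ —b→ p1
  p1 = b.a.b.(0 | 0) ⊢ —b→ p2
  p2 = a.b.(0 | 0) ⊢ —a→ p3
  p3 = b.(0 | 0) ⊢ —b→ p4
  p4 = 0 | 0 ⊢ ∅
Q's transition system — 4 states:
  q0 = b.a.b.(0 | 0) ⊢ —b→ q1
  q1 = a.b.(0 | 0) ⊢ —a→ q2
  q2 = b.(0 | 0) ⊢ —b→ q3
  q3 = 0 | 0 ⊢ ∅
Run σ = ⟨bb⟩ on P: start {p0}
  after b @ step 1: {p1}
  after b @ step 2: {p2}
  — P admits the full trace.
Run σ = ⟨bb⟩ on Q: start {q0}
  after b @ step 1: {q1}
  after b @ step 2: ∅ (Q stuck)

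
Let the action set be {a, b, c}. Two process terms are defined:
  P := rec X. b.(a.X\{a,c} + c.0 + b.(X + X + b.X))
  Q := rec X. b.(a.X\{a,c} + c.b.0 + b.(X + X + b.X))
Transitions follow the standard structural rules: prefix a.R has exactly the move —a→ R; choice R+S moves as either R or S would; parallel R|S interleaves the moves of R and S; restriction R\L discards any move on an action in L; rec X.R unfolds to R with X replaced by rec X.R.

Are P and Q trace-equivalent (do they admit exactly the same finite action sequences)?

P's transition system — 7 states:
  p0 = rec X. b.(a.X\{a,c} + c.0 + b.(X + X + b.X)) :: -b-> p1
  p1 = a.(rec X. b.(a.X\{a,c} + c.0 + b.(X + X + b.X)))\{a,c} + c.0 + b.((rec X. b.(a.X\{a,c} + c.0 + b.(X + X + b.X))) + (rec X. b.(a.X\{a,c} + c.0 + b.(X + X + b.X))) + b.(rec X. b.(a.X\{a,c} + c.0 + b.(X + X + b.X)))) :: -a-> p2, -b-> p3, -c-> p4
  p2 = (rec X. b.(a.X\{a,c} + c.0 + b.(X + X + b.X)))\{a,c} :: -b-> p5
  p3 = (rec X. b.(a.X\{a,c} + c.0 + b.(X + X + b.X))) + (rec X. b.(a.X\{a,c} + c.0 + b.(X + X + b.X))) + b.(rec X. b.(a.X\{a,c} + c.0 + b.(X + X + b.X))) :: -b-> p0, -b-> p1
  p4 = 0 :: deadlocked
  p5 = (a.(rec X. b.(a.X\{a,c} + c.0 + b.(X + X + b.X)))\{a,c} + c.0 + b.((rec X. b.(a.X\{a,c} + c.0 + b.(X + X + b.X))) + (rec X. b.(a.X\{a,c} + c.0 + b.(X + X + b.X))) + b.(rec X. b.(a.X\{a,c} + c.0 + b.(X + X + b.X)))))\{a,c} :: -b-> p6
  p6 = ((rec X. b.(a.X\{a,c} + c.0 + b.(X + X + b.X))) + (rec X. b.(a.X\{a,c} + c.0 + b.(X + X + b.X))) + b.(rec X. b.(a.X\{a,c} + c.0 + b.(X + X + b.X))))\{a,c} :: -b-> p2, -b-> p5
Q's transition system — 8 states:
  q0 = rec X. b.(a.X\{a,c} + c.b.0 + b.(X + X + b.X)) :: -b-> q1
  q1 = a.(rec X. b.(a.X\{a,c} + c.b.0 + b.(X + X + b.X)))\{a,c} + c.b.0 + b.((rec X. b.(a.X\{a,c} + c.b.0 + b.(X + X + b.X))) + (rec X. b.(a.X\{a,c} + c.b.0 + b.(X + X + b.X))) + b.(rec X. b.(a.X\{a,c} + c.b.0 + b.(X + X + b.X)))) :: -a-> q2, -b-> q3, -c-> q4
  q2 = (rec X. b.(a.X\{a,c} + c.b.0 + b.(X + X + b.X)))\{a,c} :: -b-> q5
  q3 = (rec X. b.(a.X\{a,c} + c.b.0 + b.(X + X + b.X))) + (rec X. b.(a.X\{a,c} + c.b.0 + b.(X + X + b.X))) + b.(rec X. b.(a.X\{a,c} + c.b.0 + b.(X + X + b.X))) :: -b-> q0, -b-> q1
  q4 = b.0 :: -b-> q6
  q5 = (a.(rec X. b.(a.X\{a,c} + c.b.0 + b.(X + X + b.X)))\{a,c} + c.b.0 + b.((rec X. b.(a.X\{a,c} + c.b.0 + b.(X + X + b.X))) + (rec X. b.(a.X\{a,c} + c.b.0 + b.(X + X + b.X))) + b.(rec X. b.(a.X\{a,c} + c.b.0 + b.(X + X + b.X)))))\{a,c} :: -b-> q7
  q6 = 0 :: deadlocked
  q7 = ((rec X. b.(a.X\{a,c} + c.b.0 + b.(X + X + b.X))) + (rec X. b.(a.X\{a,c} + c.b.0 + b.(X + X + b.X))) + b.(rec X. b.(a.X\{a,c} + c.b.0 + b.(X + X + b.X))))\{a,c} :: -b-> q2, -b-> q5
Trace ⟨bcb⟩ through Q, begin at {q0}:
  after b @ step 1: {q1}
  after c @ step 2: {q4}
  after b @ step 3: {q6}
  ✓ Q
Trace ⟨bcb⟩ through P, begin at {p0}:
  after b @ step 1: {p1}
  after c @ step 2: {p4}
  after b @ step 3: ∅  — P cannot continue

NO — witness ⟨bcb⟩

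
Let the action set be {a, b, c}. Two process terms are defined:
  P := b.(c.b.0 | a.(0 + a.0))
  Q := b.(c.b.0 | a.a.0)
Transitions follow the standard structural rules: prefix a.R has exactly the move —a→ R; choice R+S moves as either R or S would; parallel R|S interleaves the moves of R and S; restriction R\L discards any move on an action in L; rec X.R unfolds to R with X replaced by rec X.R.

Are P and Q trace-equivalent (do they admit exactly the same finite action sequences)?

YES

Reachable graph of P (10 states):
  s0 = b.(c.b.0 | a.(0 + a.0)) :: -b-> s1
  s1 = c.b.0 | a.(0 + a.0) :: -a-> s2, -c-> s3
  s2 = c.b.0 | (0 + a.0) :: -a-> s4, -c-> s5
  s3 = b.0 | a.(0 + a.0) :: -a-> s5, -b-> s6
  s4 = c.b.0 | 0 :: -c-> s7
  s5 = b.0 | (0 + a.0) :: -a-> s7, -b-> s8
  s6 = 0 | a.(0 + a.0) :: -a-> s8
  s7 = b.0 | 0 :: -b-> s9
  s8 = 0 | (0 + a.0) :: -a-> s9
  s9 = 0 | 0 :: deadlocked
Reachable graph of Q (10 states):
  t0 = b.(c.b.0 | a.a.0) :: -b-> t1
  t1 = c.b.0 | a.a.0 :: -a-> t2, -c-> t3
  t2 = c.b.0 | a.0 :: -a-> t4, -c-> t5
  t3 = b.0 | a.a.0 :: -a-> t5, -b-> t6
  t4 = c.b.0 | 0 :: -c-> t7
  t5 = b.0 | a.0 :: -a-> t7, -b-> t8
  t6 = 0 | a.a.0 :: -a-> t8
  t7 = b.0 | 0 :: -b-> t9
  t8 = 0 | a.0 :: -a-> t9
  t9 = 0 | 0 :: deadlocked
Bisimilarity quotient blocks:
  B0 = {s0, t0}
  B1 = {s1, t1}
  B2 = {s2, t2}
  B3 = {s5, t5}
  B4 = {s8, t8}
  B5 = {s9, t9}
  B6 = {s7, t7}
  B7 = {s4, t4}
  B8 = {s3, t3}
  B9 = {s6, t6}
s0 ∈ B0, t0 ∈ B0 → same block
Bisimilar ⇒ trace-equivalent.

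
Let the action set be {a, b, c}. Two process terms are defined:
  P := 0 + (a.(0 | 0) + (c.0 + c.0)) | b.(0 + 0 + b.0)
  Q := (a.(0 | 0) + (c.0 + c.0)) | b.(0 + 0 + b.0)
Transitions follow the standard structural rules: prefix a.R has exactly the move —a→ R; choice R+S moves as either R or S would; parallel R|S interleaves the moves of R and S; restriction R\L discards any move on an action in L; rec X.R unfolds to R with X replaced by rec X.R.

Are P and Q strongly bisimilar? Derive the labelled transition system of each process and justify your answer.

bisimilar

LTS(P): 9 reachable states
  u0 = 0 + (a.(0 | 0) + (c.0 + c.0)) | b.(0 + 0 + b.0) | —a→ u1, —b→ u2, —c→ u3
  u1 = 0 | 0 | b.(0 + 0 + b.0) | —b→ u4
  u2 = (a.(0 | 0) + (c.0 + c.0)) | (0 + 0 + b.0) | —a→ u4, —b→ u5, —c→ u6
  u3 = 0 | b.(0 + 0 + b.0) | —b→ u6
  u4 = 0 | 0 | (0 + 0 + b.0) | —b→ u7
  u5 = (a.(0 | 0) + (c.0 + c.0)) | 0 | —a→ u7, —c→ u8
  u6 = 0 | (0 + 0 + b.0) | —b→ u8
  u7 = 0 | 0 | 0 | (no moves)
  u8 = 0 | 0 | (no moves)
LTS(Q): 9 reachable states
  v0 = (a.(0 | 0) + (c.0 + c.0)) | b.(0 + 0 + b.0) | —a→ v1, —b→ v2, —c→ v3
  v1 = 0 | 0 | b.(0 + 0 + b.0) | —b→ v4
  v2 = (a.(0 | 0) + (c.0 + c.0)) | (0 + 0 + b.0) | —a→ v4, —b→ v5, —c→ v6
  v3 = 0 | b.(0 + 0 + b.0) | —b→ v6
  v4 = 0 | 0 | (0 + 0 + b.0) | —b→ v7
  v5 = (a.(0 | 0) + (c.0 + c.0)) | 0 | —a→ v7, —c→ v8
  v6 = 0 | (0 + 0 + b.0) | —b→ v8
  v7 = 0 | 0 | 0 | (no moves)
  v8 = 0 | 0 | (no moves)
Bisimilarity quotient blocks:
  B0 = {u0, v0}
  B1 = {u2, v2}
  B2 = {u4, u6, v4, v6}
  B3 = {u7, u8, v7, v8}
  B4 = {u5, v5}
  B5 = {u1, u3, v1, v3}
u0 ∈ B0, v0 ∈ B0 → same block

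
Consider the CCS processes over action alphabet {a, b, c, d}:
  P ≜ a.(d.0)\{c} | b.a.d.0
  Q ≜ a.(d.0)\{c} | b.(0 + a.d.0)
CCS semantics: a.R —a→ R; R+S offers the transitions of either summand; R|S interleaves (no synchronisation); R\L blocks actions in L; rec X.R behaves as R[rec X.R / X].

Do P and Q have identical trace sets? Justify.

P's transition system — 12 states:
  u0 = a.(d.0)\{c} | b.a.d.0 → —a→ u1, —b→ u2
  u1 = (d.0)\{c} | b.a.d.0 → —b→ u3, —d→ u4
  u2 = a.(d.0)\{c} | a.d.0 → —a→ u3, —a→ u5
  u3 = (d.0)\{c} | a.d.0 → —a→ u6, —d→ u7
  u4 = 0\{c} | b.a.d.0 → —b→ u7
  u5 = a.(d.0)\{c} | d.0 → —a→ u6, —d→ u8
  u6 = (d.0)\{c} | d.0 → —d→ u10, —d→ u9
  u7 = 0\{c} | a.d.0 → —a→ u10
  u8 = a.(d.0)\{c} | 0 → —a→ u9
  u9 = (d.0)\{c} | 0 → —d→ u11
  u10 = 0\{c} | d.0 → —d→ u11
  u11 = 0\{c} | 0 → ·
Q's transition system — 12 states:
  v0 = a.(d.0)\{c} | b.(0 + a.d.0) → —a→ v1, —b→ v2
  v1 = (d.0)\{c} | b.(0 + a.d.0) → —b→ v3, —d→ v4
  v2 = a.(d.0)\{c} | (0 + a.d.0) → —a→ v3, —a→ v5
  v3 = (d.0)\{c} | (0 + a.d.0) → —a→ v6, —d→ v7
  v4 = 0\{c} | b.(0 + a.d.0) → —b→ v7
  v5 = a.(d.0)\{c} | d.0 → —a→ v6, —d→ v8
  v6 = (d.0)\{c} | d.0 → —d→ v10, —d→ v9
  v7 = 0\{c} | (0 + a.d.0) → —a→ v10
  v8 = a.(d.0)\{c} | 0 → —a→ v9
  v9 = (d.0)\{c} | 0 → —d→ v11
  v10 = 0\{c} | d.0 → —d→ v11
  v11 = 0\{c} | 0 → ·
Coarsest stable partition (strong bisimilarity classes):
  B0 = {u0, v0}
  B1 = {u1, v1}
  B2 = {u3, u5, v3, v5}
  B3 = {u6, v6}
  B4 = {u10, u9, v10, v9}
  B5 = {u11, v11}
  B6 = {u7, u8, v7, v8}
  B7 = {u4, v4}
  B8 = {u2, v2}
u0 ∈ B0, v0 ∈ B0 → same block
Bisimilar ⇒ trace-equivalent.

YES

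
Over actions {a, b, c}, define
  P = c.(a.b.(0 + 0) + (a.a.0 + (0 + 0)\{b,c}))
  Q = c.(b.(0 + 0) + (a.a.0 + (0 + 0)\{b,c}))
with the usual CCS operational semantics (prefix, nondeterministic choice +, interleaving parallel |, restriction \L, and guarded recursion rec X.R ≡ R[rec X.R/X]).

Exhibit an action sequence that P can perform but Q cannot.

LTS(P): 6 reachable states
  p0 = c.(a.b.(0 + 0) + (a.a.0 + (0 + 0)\{b,c})) → =c=> p1
  p1 = a.b.(0 + 0) + (a.a.0 + (0 + 0)\{b,c}) → =a=> p2, =a=> p3
  p2 = a.0 → =a=> p4
  p3 = b.(0 + 0) → =b=> p5
  p4 = 0 → (no moves)
  p5 = 0 + 0 → (no moves)
LTS(Q): 5 reachable states
  q0 = c.(b.(0 + 0) + (a.a.0 + (0 + 0)\{b,c})) → =c=> q1
  q1 = b.(0 + 0) + (a.a.0 + (0 + 0)\{b,c}) → =a=> q2, =b=> q3
  q2 = a.0 → =a=> q4
  q3 = 0 + 0 → (no moves)
  q4 = 0 → (no moves)
Run σ = ⟨cab⟩ on P: start {p0}
  after c @ step 1: {p1}
  after a @ step 2: {p2, p3}
  after b @ step 3: {p5}
  — P admits the full trace.
Run σ = ⟨cab⟩ on Q: start {q0}
  after c @ step 1: {q1}
  after a @ step 2: {q2}
  after b @ step 3: ∅  — Q cannot continue

cab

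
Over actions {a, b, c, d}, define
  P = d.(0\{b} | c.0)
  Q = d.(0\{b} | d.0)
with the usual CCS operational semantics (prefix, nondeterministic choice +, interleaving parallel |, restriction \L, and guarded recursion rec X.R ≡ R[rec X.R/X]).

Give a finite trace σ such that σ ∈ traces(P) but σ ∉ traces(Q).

P's transition system — 3 states:
  s0 = d.(0\{b} | c.0) → -d-> s1
  s1 = 0\{b} | c.0 → -c-> s2
  s2 = 0\{b} | 0 → ·
Q's transition system — 3 states:
  t0 = d.(0\{b} | d.0) → -d-> t1
  t1 = 0\{b} | d.0 → -d-> t2
  t2 = 0\{b} | 0 → ·
Trace ⟨dc⟩ through P, begin at {s0}:
  [1] d ⇒ {s1}
  [2] c ⇒ {s2}
  ✓ P
Trace ⟨dc⟩ through Q, begin at {t0}:
  [1] d ⇒ {t1}
  [2] c ⇒ ∅ (Q stuck)

dc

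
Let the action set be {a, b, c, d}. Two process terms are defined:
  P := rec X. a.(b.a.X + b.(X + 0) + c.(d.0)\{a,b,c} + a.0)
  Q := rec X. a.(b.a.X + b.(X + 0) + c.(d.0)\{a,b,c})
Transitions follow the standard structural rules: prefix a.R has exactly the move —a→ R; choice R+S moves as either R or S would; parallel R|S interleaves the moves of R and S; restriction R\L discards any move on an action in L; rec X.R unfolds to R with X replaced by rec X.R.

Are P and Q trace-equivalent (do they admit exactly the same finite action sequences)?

Reachable graph of P (7 states):
  p0 = rec X. a.(b.a.X + b.(X + 0) + c.(d.0)\{a,b,c} + a.0) has moves —a→ p1
  p1 = b.a.(rec X. a.(b.a.X + b.(X + 0) + c.(d.0)\{a,b,c} + a.0)) + b.((rec X. a.(b.a.X + b.(X + 0) + c.(d.0)\{a,b,c} + a.0)) + 0) + c.(d.0)\{a,b,c} + a.0 has moves —a→ p2, —b→ p3, —b→ p4, —c→ p5
  p2 = 0 has moves deadlocked
  p3 = (rec X. a.(b.a.X + b.(X + 0) + c.(d.0)\{a,b,c} + a.0)) + 0 has moves —a→ p1
  p4 = a.(rec X. a.(b.a.X + b.(X + 0) + c.(d.0)\{a,b,c} + a.0)) has moves —a→ p0
  p5 = (d.0)\{a,b,c} has moves —d→ p6
  p6 = 0\{a,b,c} has moves deadlocked
Reachable graph of Q (6 states):
  q0 = rec X. a.(b.a.X + b.(X + 0) + c.(d.0)\{a,b,c}) has moves —a→ q1
  q1 = b.a.(rec X. a.(b.a.X + b.(X + 0) + c.(d.0)\{a,b,c})) + b.((rec X. a.(b.a.X + b.(X + 0) + c.(d.0)\{a,b,c})) + 0) + c.(d.0)\{a,b,c} has moves —b→ q2, —b→ q3, —c→ q4
  q2 = (rec X. a.(b.a.X + b.(X + 0) + c.(d.0)\{a,b,c})) + 0 has moves —a→ q1
  q3 = a.(rec X. a.(b.a.X + b.(X + 0) + c.(d.0)\{a,b,c})) has moves —a→ q0
  q4 = (d.0)\{a,b,c} has moves —d→ q5
  q5 = 0\{a,b,c} has moves deadlocked
Executing aa from P (initial set {p0}):
  after a @ step 1: {p1}
  after a @ step 2: {p2}
  P completes σ.
Executing aa from Q (initial set {q0}):
  after a @ step 1: {q1}
  after a @ step 2: ∅ (Q stuck)

NO — witness ⟨aa⟩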